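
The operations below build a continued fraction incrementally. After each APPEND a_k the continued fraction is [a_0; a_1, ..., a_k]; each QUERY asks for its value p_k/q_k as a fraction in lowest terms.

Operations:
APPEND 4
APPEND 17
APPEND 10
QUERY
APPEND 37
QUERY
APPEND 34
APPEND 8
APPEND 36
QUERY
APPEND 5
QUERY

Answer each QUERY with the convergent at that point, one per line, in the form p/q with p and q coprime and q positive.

APPEND 4: p_0 = 4·1 + 0 = 4, q_0 = 4·0 + 1 = 1 → 4/1
APPEND 17: p_1 = 17·4 + 1 = 69, q_1 = 17·1 + 0 = 17 → 69/17
APPEND 10: p_2 = 10·69 + 4 = 694, q_2 = 10·17 + 1 = 171 → 694/171
APPEND 37: p_3 = 37·694 + 69 = 25747, q_3 = 37·171 + 17 = 6344 → 25747/6344
APPEND 34: p_4 = 34·25747 + 694 = 876092, q_4 = 34·6344 + 171 = 215867 → 876092/215867
APPEND 8: p_5 = 8·876092 + 25747 = 7034483, q_5 = 8·215867 + 6344 = 1733280 → 7034483/1733280
APPEND 36: p_6 = 36·7034483 + 876092 = 254117480, q_6 = 36·1733280 + 215867 = 62613947 → 254117480/62613947
APPEND 5: p_7 = 5·254117480 + 7034483 = 1277621883, q_7 = 5·62613947 + 1733280 = 314803015 → 1277621883/314803015

694/171
25747/6344
254117480/62613947
1277621883/314803015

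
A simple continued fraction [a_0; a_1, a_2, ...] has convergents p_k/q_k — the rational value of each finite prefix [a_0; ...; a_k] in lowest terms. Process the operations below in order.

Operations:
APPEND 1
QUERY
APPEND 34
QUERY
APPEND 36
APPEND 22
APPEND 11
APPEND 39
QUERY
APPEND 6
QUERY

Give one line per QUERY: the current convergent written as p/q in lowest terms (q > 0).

1/1
35/34
11993289/11650895
72266542/70203419

APPEND 1: p_0 = 1·1 + 0 = 1, q_0 = 1·0 + 1 = 1 → 1/1
APPEND 34: p_1 = 34·1 + 1 = 35, q_1 = 34·1 + 0 = 34 → 35/34
APPEND 36: p_2 = 36·35 + 1 = 1261, q_2 = 36·34 + 1 = 1225 → 1261/1225
APPEND 22: p_3 = 22·1261 + 35 = 27777, q_3 = 22·1225 + 34 = 26984 → 27777/26984
APPEND 11: p_4 = 11·27777 + 1261 = 306808, q_4 = 11·26984 + 1225 = 298049 → 306808/298049
APPEND 39: p_5 = 39·306808 + 27777 = 11993289, q_5 = 39·298049 + 26984 = 11650895 → 11993289/11650895
APPEND 6: p_6 = 6·11993289 + 306808 = 72266542, q_6 = 6·11650895 + 298049 = 70203419 → 72266542/70203419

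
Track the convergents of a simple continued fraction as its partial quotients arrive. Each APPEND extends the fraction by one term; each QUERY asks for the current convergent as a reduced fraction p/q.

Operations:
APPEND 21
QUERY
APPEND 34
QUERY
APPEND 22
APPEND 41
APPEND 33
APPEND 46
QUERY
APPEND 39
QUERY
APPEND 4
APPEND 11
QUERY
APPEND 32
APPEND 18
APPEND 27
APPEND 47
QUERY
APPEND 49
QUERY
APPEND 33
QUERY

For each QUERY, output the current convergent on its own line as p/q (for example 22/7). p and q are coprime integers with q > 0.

21/1
715/34
982767160/46733071
38349269689/1823605037
1736527574765/82576290446
1278658158114888722/60803438413542757
62681433862584164885/2980661155875365252
2069765975623392329927/98422621582300596073

APPEND 21: p_0 = 21·1 + 0 = 21, q_0 = 21·0 + 1 = 1 → 21/1
APPEND 34: p_1 = 34·21 + 1 = 715, q_1 = 34·1 + 0 = 34 → 715/34
APPEND 22: p_2 = 22·715 + 21 = 15751, q_2 = 22·34 + 1 = 749 → 15751/749
APPEND 41: p_3 = 41·15751 + 715 = 646506, q_3 = 41·749 + 34 = 30743 → 646506/30743
APPEND 33: p_4 = 33·646506 + 15751 = 21350449, q_4 = 33·30743 + 749 = 1015268 → 21350449/1015268
APPEND 46: p_5 = 46·21350449 + 646506 = 982767160, q_5 = 46·1015268 + 30743 = 46733071 → 982767160/46733071
APPEND 39: p_6 = 39·982767160 + 21350449 = 38349269689, q_6 = 39·46733071 + 1015268 = 1823605037 → 38349269689/1823605037
APPEND 4: p_7 = 4·38349269689 + 982767160 = 154379845916, q_7 = 4·1823605037 + 46733071 = 7341153219 → 154379845916/7341153219
APPEND 11: p_8 = 11·154379845916 + 38349269689 = 1736527574765, q_8 = 11·7341153219 + 1823605037 = 82576290446 → 1736527574765/82576290446
APPEND 32: p_9 = 32·1736527574765 + 154379845916 = 55723262238396, q_9 = 32·82576290446 + 7341153219 = 2649782447491 → 55723262238396/2649782447491
APPEND 18: p_10 = 18·55723262238396 + 1736527574765 = 1004755247865893, q_10 = 18·2649782447491 + 82576290446 = 47778660345284 → 1004755247865893/47778660345284
APPEND 27: p_11 = 27·1004755247865893 + 55723262238396 = 27184114954617507, q_11 = 27·47778660345284 + 2649782447491 = 1292673611770159 → 27184114954617507/1292673611770159
APPEND 47: p_12 = 47·27184114954617507 + 1004755247865893 = 1278658158114888722, q_12 = 47·1292673611770159 + 47778660345284 = 60803438413542757 → 1278658158114888722/60803438413542757
APPEND 49: p_13 = 49·1278658158114888722 + 27184114954617507 = 62681433862584164885, q_13 = 49·60803438413542757 + 1292673611770159 = 2980661155875365252 → 62681433862584164885/2980661155875365252
APPEND 33: p_14 = 33·62681433862584164885 + 1278658158114888722 = 2069765975623392329927, q_14 = 33·2980661155875365252 + 60803438413542757 = 98422621582300596073 → 2069765975623392329927/98422621582300596073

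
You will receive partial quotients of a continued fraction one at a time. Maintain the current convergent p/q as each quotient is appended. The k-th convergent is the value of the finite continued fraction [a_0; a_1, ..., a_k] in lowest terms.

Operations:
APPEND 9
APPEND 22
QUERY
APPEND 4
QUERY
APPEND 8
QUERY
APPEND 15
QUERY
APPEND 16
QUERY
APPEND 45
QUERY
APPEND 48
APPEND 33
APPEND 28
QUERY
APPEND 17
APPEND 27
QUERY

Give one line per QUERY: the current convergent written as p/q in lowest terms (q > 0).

199/22
805/89
6639/734
100390/11099
1612879/178318
72679945/8035409
3230516509535/357162095202
1489149369707564/164638598002413

APPEND 9: p_0 = 9·1 + 0 = 9, q_0 = 9·0 + 1 = 1 → 9/1
APPEND 22: p_1 = 22·9 + 1 = 199, q_1 = 22·1 + 0 = 22 → 199/22
APPEND 4: p_2 = 4·199 + 9 = 805, q_2 = 4·22 + 1 = 89 → 805/89
APPEND 8: p_3 = 8·805 + 199 = 6639, q_3 = 8·89 + 22 = 734 → 6639/734
APPEND 15: p_4 = 15·6639 + 805 = 100390, q_4 = 15·734 + 89 = 11099 → 100390/11099
APPEND 16: p_5 = 16·100390 + 6639 = 1612879, q_5 = 16·11099 + 734 = 178318 → 1612879/178318
APPEND 45: p_6 = 45·1612879 + 100390 = 72679945, q_6 = 45·178318 + 11099 = 8035409 → 72679945/8035409
APPEND 48: p_7 = 48·72679945 + 1612879 = 3490250239, q_7 = 48·8035409 + 178318 = 385877950 → 3490250239/385877950
APPEND 33: p_8 = 33·3490250239 + 72679945 = 115250937832, q_8 = 33·385877950 + 8035409 = 12742007759 → 115250937832/12742007759
APPEND 28: p_9 = 28·115250937832 + 3490250239 = 3230516509535, q_9 = 28·12742007759 + 385877950 = 357162095202 → 3230516509535/357162095202
APPEND 17: p_10 = 17·3230516509535 + 115250937832 = 55034031599927, q_10 = 17·357162095202 + 12742007759 = 6084497626193 → 55034031599927/6084497626193
APPEND 27: p_11 = 27·55034031599927 + 3230516509535 = 1489149369707564, q_11 = 27·6084497626193 + 357162095202 = 164638598002413 → 1489149369707564/164638598002413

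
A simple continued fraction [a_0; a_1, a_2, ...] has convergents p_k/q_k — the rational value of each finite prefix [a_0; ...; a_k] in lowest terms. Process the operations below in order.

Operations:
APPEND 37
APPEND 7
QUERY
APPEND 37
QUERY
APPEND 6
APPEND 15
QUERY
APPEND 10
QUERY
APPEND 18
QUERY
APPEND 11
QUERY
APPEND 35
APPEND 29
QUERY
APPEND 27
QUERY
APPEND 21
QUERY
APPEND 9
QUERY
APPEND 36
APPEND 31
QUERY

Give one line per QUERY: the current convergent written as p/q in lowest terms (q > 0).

260/7
9657/260
882687/23765
8885072/239217
160813983/4329671
1777838885/47865598
1810947912667/48757008027
48957978816967/1318118842330
1029928503068974/27729252696957
9318314506437733/250881393114943
10440485087286085955/281094122942996998

APPEND 37: p_0 = 37·1 + 0 = 37, q_0 = 37·0 + 1 = 1 → 37/1
APPEND 7: p_1 = 7·37 + 1 = 260, q_1 = 7·1 + 0 = 7 → 260/7
APPEND 37: p_2 = 37·260 + 37 = 9657, q_2 = 37·7 + 1 = 260 → 9657/260
APPEND 6: p_3 = 6·9657 + 260 = 58202, q_3 = 6·260 + 7 = 1567 → 58202/1567
APPEND 15: p_4 = 15·58202 + 9657 = 882687, q_4 = 15·1567 + 260 = 23765 → 882687/23765
APPEND 10: p_5 = 10·882687 + 58202 = 8885072, q_5 = 10·23765 + 1567 = 239217 → 8885072/239217
APPEND 18: p_6 = 18·8885072 + 882687 = 160813983, q_6 = 18·239217 + 23765 = 4329671 → 160813983/4329671
APPEND 11: p_7 = 11·160813983 + 8885072 = 1777838885, q_7 = 11·4329671 + 239217 = 47865598 → 1777838885/47865598
APPEND 35: p_8 = 35·1777838885 + 160813983 = 62385174958, q_8 = 35·47865598 + 4329671 = 1679625601 → 62385174958/1679625601
APPEND 29: p_9 = 29·62385174958 + 1777838885 = 1810947912667, q_9 = 29·1679625601 + 47865598 = 48757008027 → 1810947912667/48757008027
APPEND 27: p_10 = 27·1810947912667 + 62385174958 = 48957978816967, q_10 = 27·48757008027 + 1679625601 = 1318118842330 → 48957978816967/1318118842330
APPEND 21: p_11 = 21·48957978816967 + 1810947912667 = 1029928503068974, q_11 = 21·1318118842330 + 48757008027 = 27729252696957 → 1029928503068974/27729252696957
APPEND 9: p_12 = 9·1029928503068974 + 48957978816967 = 9318314506437733, q_12 = 9·27729252696957 + 1318118842330 = 250881393114943 → 9318314506437733/250881393114943
APPEND 36: p_13 = 36·9318314506437733 + 1029928503068974 = 336489250734827362, q_13 = 36·250881393114943 + 27729252696957 = 9059459404834905 → 336489250734827362/9059459404834905
APPEND 31: p_14 = 31·336489250734827362 + 9318314506437733 = 10440485087286085955, q_14 = 31·9059459404834905 + 250881393114943 = 281094122942996998 → 10440485087286085955/281094122942996998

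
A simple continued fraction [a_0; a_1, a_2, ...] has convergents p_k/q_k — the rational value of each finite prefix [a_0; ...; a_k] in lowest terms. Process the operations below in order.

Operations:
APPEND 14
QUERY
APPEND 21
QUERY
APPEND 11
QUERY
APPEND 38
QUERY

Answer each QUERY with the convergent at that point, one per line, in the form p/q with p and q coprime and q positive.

14/1
295/21
3259/232
124137/8837

APPEND 14: p_0 = 14·1 + 0 = 14, q_0 = 14·0 + 1 = 1 → 14/1
APPEND 21: p_1 = 21·14 + 1 = 295, q_1 = 21·1 + 0 = 21 → 295/21
APPEND 11: p_2 = 11·295 + 14 = 3259, q_2 = 11·21 + 1 = 232 → 3259/232
APPEND 38: p_3 = 38·3259 + 295 = 124137, q_3 = 38·232 + 21 = 8837 → 124137/8837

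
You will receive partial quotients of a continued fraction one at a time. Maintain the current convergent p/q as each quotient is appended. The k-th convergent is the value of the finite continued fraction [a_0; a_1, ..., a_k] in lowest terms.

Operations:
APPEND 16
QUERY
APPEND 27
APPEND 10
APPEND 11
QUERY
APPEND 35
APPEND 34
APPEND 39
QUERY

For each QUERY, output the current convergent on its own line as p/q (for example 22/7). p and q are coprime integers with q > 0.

16/1
48239/3008
2248108818/140183489

APPEND 16: p_0 = 16·1 + 0 = 16, q_0 = 16·0 + 1 = 1 → 16/1
APPEND 27: p_1 = 27·16 + 1 = 433, q_1 = 27·1 + 0 = 27 → 433/27
APPEND 10: p_2 = 10·433 + 16 = 4346, q_2 = 10·27 + 1 = 271 → 4346/271
APPEND 11: p_3 = 11·4346 + 433 = 48239, q_3 = 11·271 + 27 = 3008 → 48239/3008
APPEND 35: p_4 = 35·48239 + 4346 = 1692711, q_4 = 35·3008 + 271 = 105551 → 1692711/105551
APPEND 34: p_5 = 34·1692711 + 48239 = 57600413, q_5 = 34·105551 + 3008 = 3591742 → 57600413/3591742
APPEND 39: p_6 = 39·57600413 + 1692711 = 2248108818, q_6 = 39·3591742 + 105551 = 140183489 → 2248108818/140183489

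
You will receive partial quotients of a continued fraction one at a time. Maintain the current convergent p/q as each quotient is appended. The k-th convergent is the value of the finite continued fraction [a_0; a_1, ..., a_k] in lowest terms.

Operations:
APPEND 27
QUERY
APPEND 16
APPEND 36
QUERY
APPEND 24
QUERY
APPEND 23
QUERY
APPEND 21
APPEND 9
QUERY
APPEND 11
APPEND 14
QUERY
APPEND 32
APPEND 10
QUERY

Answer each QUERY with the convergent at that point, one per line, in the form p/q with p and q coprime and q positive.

27/1
15615/577
375193/13864
8645054/319449
1645936997/60820086
257667133113/9521225432
82894022012213/3063070796062

APPEND 27: p_0 = 27·1 + 0 = 27, q_0 = 27·0 + 1 = 1 → 27/1
APPEND 16: p_1 = 16·27 + 1 = 433, q_1 = 16·1 + 0 = 16 → 433/16
APPEND 36: p_2 = 36·433 + 27 = 15615, q_2 = 36·16 + 1 = 577 → 15615/577
APPEND 24: p_3 = 24·15615 + 433 = 375193, q_3 = 24·577 + 16 = 13864 → 375193/13864
APPEND 23: p_4 = 23·375193 + 15615 = 8645054, q_4 = 23·13864 + 577 = 319449 → 8645054/319449
APPEND 21: p_5 = 21·8645054 + 375193 = 181921327, q_5 = 21·319449 + 13864 = 6722293 → 181921327/6722293
APPEND 9: p_6 = 9·181921327 + 8645054 = 1645936997, q_6 = 9·6722293 + 319449 = 60820086 → 1645936997/60820086
APPEND 11: p_7 = 11·1645936997 + 181921327 = 18287228294, q_7 = 11·60820086 + 6722293 = 675743239 → 18287228294/675743239
APPEND 14: p_8 = 14·18287228294 + 1645936997 = 257667133113, q_8 = 14·675743239 + 60820086 = 9521225432 → 257667133113/9521225432
APPEND 32: p_9 = 32·257667133113 + 18287228294 = 8263635487910, q_9 = 32·9521225432 + 675743239 = 305354957063 → 8263635487910/305354957063
APPEND 10: p_10 = 10·8263635487910 + 257667133113 = 82894022012213, q_10 = 10·305354957063 + 9521225432 = 3063070796062 → 82894022012213/3063070796062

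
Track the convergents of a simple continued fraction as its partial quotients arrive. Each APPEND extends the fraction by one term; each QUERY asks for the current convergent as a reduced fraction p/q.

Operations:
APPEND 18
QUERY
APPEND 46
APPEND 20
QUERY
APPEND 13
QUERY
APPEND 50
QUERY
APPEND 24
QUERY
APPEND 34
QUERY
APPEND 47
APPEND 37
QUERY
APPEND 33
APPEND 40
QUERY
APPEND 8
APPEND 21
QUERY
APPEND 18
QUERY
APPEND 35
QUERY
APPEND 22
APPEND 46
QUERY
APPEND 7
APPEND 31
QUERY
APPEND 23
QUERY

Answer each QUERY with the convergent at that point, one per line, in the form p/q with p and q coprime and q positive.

APPEND 18: p_0 = 18·1 + 0 = 18, q_0 = 18·0 + 1 = 1 → 18/1
APPEND 46: p_1 = 46·18 + 1 = 829, q_1 = 46·1 + 0 = 46 → 829/46
APPEND 20: p_2 = 20·829 + 18 = 16598, q_2 = 20·46 + 1 = 921 → 16598/921
APPEND 13: p_3 = 13·16598 + 829 = 216603, q_3 = 13·921 + 46 = 12019 → 216603/12019
APPEND 50: p_4 = 50·216603 + 16598 = 10846748, q_4 = 50·12019 + 921 = 601871 → 10846748/601871
APPEND 24: p_5 = 24·10846748 + 216603 = 260538555, q_5 = 24·601871 + 12019 = 14456923 → 260538555/14456923
APPEND 34: p_6 = 34·260538555 + 10846748 = 8869157618, q_6 = 34·14456923 + 601871 = 492137253 → 8869157618/492137253
APPEND 47: p_7 = 47·8869157618 + 260538555 = 417110946601, q_7 = 47·492137253 + 14456923 = 23144907814 → 417110946601/23144907814
APPEND 37: p_8 = 37·417110946601 + 8869157618 = 15441974181855, q_8 = 37·23144907814 + 492137253 = 856853726371 → 15441974181855/856853726371
APPEND 33: p_9 = 33·15441974181855 + 417110946601 = 510002258947816, q_9 = 33·856853726371 + 23144907814 = 28299317878057 → 510002258947816/28299317878057
APPEND 40: p_10 = 40·510002258947816 + 15441974181855 = 20415532332094495, q_10 = 40·28299317878057 + 856853726371 = 1132829568848651 → 20415532332094495/1132829568848651
APPEND 8: p_11 = 8·20415532332094495 + 510002258947816 = 163834260915703776, q_11 = 8·1132829568848651 + 28299317878057 = 9090935868667265 → 163834260915703776/9090935868667265
APPEND 21: p_12 = 21·163834260915703776 + 20415532332094495 = 3460935011561873791, q_12 = 21·9090935868667265 + 1132829568848651 = 192042482810861216 → 3460935011561873791/192042482810861216
APPEND 18: p_13 = 18·3460935011561873791 + 163834260915703776 = 62460664469029432014, q_13 = 18·192042482810861216 + 9090935868667265 = 3465855626464169153 → 62460664469029432014/3465855626464169153
APPEND 35: p_14 = 35·62460664469029432014 + 3460935011561873791 = 2189584191427591994281, q_14 = 35·3465855626464169153 + 192042482810861216 = 121496989409056781571 → 2189584191427591994281/121496989409056781571
APPEND 22: p_15 = 22·2189584191427591994281 + 62460664469029432014 = 48233312875876053306196, q_15 = 22·121496989409056781571 + 3465855626464169153 = 2676399622625713363715 → 48233312875876053306196/2676399622625713363715
APPEND 46: p_16 = 46·48233312875876053306196 + 2189584191427591994281 = 2220921976481726044079297, q_16 = 46·2676399622625713363715 + 121496989409056781571 = 123235879630191871512461 → 2220921976481726044079297/123235879630191871512461
APPEND 7: p_17 = 7·2220921976481726044079297 + 48233312875876053306196 = 15594687148247958361861275, q_17 = 7·123235879630191871512461 + 2676399622625713363715 = 865327557033968813950942 → 15594687148247958361861275/865327557033968813950942
APPEND 31: p_18 = 31·15594687148247958361861275 + 2220921976481726044079297 = 485656223572168435261778822, q_18 = 31·865327557033968813950942 + 123235879630191871512461 = 26948390147683225103991663 → 485656223572168435261778822/26948390147683225103991663
APPEND 23: p_19 = 23·485656223572168435261778822 + 15594687148247958361861275 = 11185687829308121969382774181, q_19 = 23·26948390147683225103991663 + 865327557033968813950942 = 620678300953748146205759191 → 11185687829308121969382774181/620678300953748146205759191

18/1
16598/921
216603/12019
10846748/601871
260538555/14456923
8869157618/492137253
15441974181855/856853726371
20415532332094495/1132829568848651
3460935011561873791/192042482810861216
62460664469029432014/3465855626464169153
2189584191427591994281/121496989409056781571
2220921976481726044079297/123235879630191871512461
485656223572168435261778822/26948390147683225103991663
11185687829308121969382774181/620678300953748146205759191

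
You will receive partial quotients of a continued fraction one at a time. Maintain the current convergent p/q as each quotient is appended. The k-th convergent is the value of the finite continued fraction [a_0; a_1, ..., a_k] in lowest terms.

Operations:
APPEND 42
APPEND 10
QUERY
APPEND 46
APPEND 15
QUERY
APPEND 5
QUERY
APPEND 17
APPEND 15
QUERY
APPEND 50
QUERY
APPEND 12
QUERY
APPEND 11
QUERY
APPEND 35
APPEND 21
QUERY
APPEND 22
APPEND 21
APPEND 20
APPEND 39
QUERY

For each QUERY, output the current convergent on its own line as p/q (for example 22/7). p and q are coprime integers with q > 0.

APPEND 42: p_0 = 42·1 + 0 = 42, q_0 = 42·0 + 1 = 1 → 42/1
APPEND 10: p_1 = 10·42 + 1 = 421, q_1 = 10·1 + 0 = 10 → 421/10
APPEND 46: p_2 = 46·421 + 42 = 19408, q_2 = 46·10 + 1 = 461 → 19408/461
APPEND 15: p_3 = 15·19408 + 421 = 291541, q_3 = 15·461 + 10 = 6925 → 291541/6925
APPEND 5: p_4 = 5·291541 + 19408 = 1477113, q_4 = 5·6925 + 461 = 35086 → 1477113/35086
APPEND 17: p_5 = 17·1477113 + 291541 = 25402462, q_5 = 17·35086 + 6925 = 603387 → 25402462/603387
APPEND 15: p_6 = 15·25402462 + 1477113 = 382514043, q_6 = 15·603387 + 35086 = 9085891 → 382514043/9085891
APPEND 50: p_7 = 50·382514043 + 25402462 = 19151104612, q_7 = 50·9085891 + 603387 = 454897937 → 19151104612/454897937
APPEND 12: p_8 = 12·19151104612 + 382514043 = 230195769387, q_8 = 12·454897937 + 9085891 = 5467861135 → 230195769387/5467861135
APPEND 11: p_9 = 11·230195769387 + 19151104612 = 2551304567869, q_9 = 11·5467861135 + 454897937 = 60601370422 → 2551304567869/60601370422
APPEND 35: p_10 = 35·2551304567869 + 230195769387 = 89525855644802, q_10 = 35·60601370422 + 5467861135 = 2126515825905 → 89525855644802/2126515825905
APPEND 21: p_11 = 21·89525855644802 + 2551304567869 = 1882594273108711, q_11 = 21·2126515825905 + 60601370422 = 44717433714427 → 1882594273108711/44717433714427
APPEND 22: p_12 = 22·1882594273108711 + 89525855644802 = 41506599864036444, q_12 = 22·44717433714427 + 2126515825905 = 985910057543299 → 41506599864036444/985910057543299
APPEND 21: p_13 = 21·41506599864036444 + 1882594273108711 = 873521191417874035, q_13 = 21·985910057543299 + 44717433714427 = 20748828642123706 → 873521191417874035/20748828642123706
APPEND 20: p_14 = 20·873521191417874035 + 41506599864036444 = 17511930428221517144, q_14 = 20·20748828642123706 + 985910057543299 = 415962482900017419 → 17511930428221517144/415962482900017419
APPEND 39: p_15 = 39·17511930428221517144 + 873521191417874035 = 683838807892057042651, q_15 = 39·415962482900017419 + 20748828642123706 = 16243285661742803047 → 683838807892057042651/16243285661742803047

421/10
291541/6925
1477113/35086
382514043/9085891
19151104612/454897937
230195769387/5467861135
2551304567869/60601370422
1882594273108711/44717433714427
683838807892057042651/16243285661742803047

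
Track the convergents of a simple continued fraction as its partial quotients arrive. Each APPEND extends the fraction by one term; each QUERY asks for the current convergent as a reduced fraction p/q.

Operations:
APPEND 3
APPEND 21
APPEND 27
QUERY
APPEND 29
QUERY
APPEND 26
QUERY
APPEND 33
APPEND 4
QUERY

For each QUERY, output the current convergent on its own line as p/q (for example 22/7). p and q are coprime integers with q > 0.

APPEND 3: p_0 = 3·1 + 0 = 3, q_0 = 3·0 + 1 = 1 → 3/1
APPEND 21: p_1 = 21·3 + 1 = 64, q_1 = 21·1 + 0 = 21 → 64/21
APPEND 27: p_2 = 27·64 + 3 = 1731, q_2 = 27·21 + 1 = 568 → 1731/568
APPEND 29: p_3 = 29·1731 + 64 = 50263, q_3 = 29·568 + 21 = 16493 → 50263/16493
APPEND 26: p_4 = 26·50263 + 1731 = 1308569, q_4 = 26·16493 + 568 = 429386 → 1308569/429386
APPEND 33: p_5 = 33·1308569 + 50263 = 43233040, q_5 = 33·429386 + 16493 = 14186231 → 43233040/14186231
APPEND 4: p_6 = 4·43233040 + 1308569 = 174240729, q_6 = 4·14186231 + 429386 = 57174310 → 174240729/57174310

1731/568
50263/16493
1308569/429386
174240729/57174310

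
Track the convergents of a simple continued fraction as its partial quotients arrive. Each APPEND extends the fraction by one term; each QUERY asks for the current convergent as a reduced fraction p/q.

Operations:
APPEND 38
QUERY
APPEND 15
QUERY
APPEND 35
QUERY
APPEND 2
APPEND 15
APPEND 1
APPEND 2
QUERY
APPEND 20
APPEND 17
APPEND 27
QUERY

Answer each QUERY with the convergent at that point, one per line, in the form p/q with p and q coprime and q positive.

38/1
571/15
20023/526
1969068/51727
18476742136/485380109

APPEND 38: p_0 = 38·1 + 0 = 38, q_0 = 38·0 + 1 = 1 → 38/1
APPEND 15: p_1 = 15·38 + 1 = 571, q_1 = 15·1 + 0 = 15 → 571/15
APPEND 35: p_2 = 35·571 + 38 = 20023, q_2 = 35·15 + 1 = 526 → 20023/526
APPEND 2: p_3 = 2·20023 + 571 = 40617, q_3 = 2·526 + 15 = 1067 → 40617/1067
APPEND 15: p_4 = 15·40617 + 20023 = 629278, q_4 = 15·1067 + 526 = 16531 → 629278/16531
APPEND 1: p_5 = 1·629278 + 40617 = 669895, q_5 = 1·16531 + 1067 = 17598 → 669895/17598
APPEND 2: p_6 = 2·669895 + 629278 = 1969068, q_6 = 2·17598 + 16531 = 51727 → 1969068/51727
APPEND 20: p_7 = 20·1969068 + 669895 = 40051255, q_7 = 20·51727 + 17598 = 1052138 → 40051255/1052138
APPEND 17: p_8 = 17·40051255 + 1969068 = 682840403, q_8 = 17·1052138 + 51727 = 17938073 → 682840403/17938073
APPEND 27: p_9 = 27·682840403 + 40051255 = 18476742136, q_9 = 27·17938073 + 1052138 = 485380109 → 18476742136/485380109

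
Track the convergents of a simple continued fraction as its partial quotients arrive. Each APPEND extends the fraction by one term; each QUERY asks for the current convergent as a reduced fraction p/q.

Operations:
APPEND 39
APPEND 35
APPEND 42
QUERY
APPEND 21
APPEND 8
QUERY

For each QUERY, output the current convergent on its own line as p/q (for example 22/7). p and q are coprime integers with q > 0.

57411/1471
9713387/248879

APPEND 39: p_0 = 39·1 + 0 = 39, q_0 = 39·0 + 1 = 1 → 39/1
APPEND 35: p_1 = 35·39 + 1 = 1366, q_1 = 35·1 + 0 = 35 → 1366/35
APPEND 42: p_2 = 42·1366 + 39 = 57411, q_2 = 42·35 + 1 = 1471 → 57411/1471
APPEND 21: p_3 = 21·57411 + 1366 = 1206997, q_3 = 21·1471 + 35 = 30926 → 1206997/30926
APPEND 8: p_4 = 8·1206997 + 57411 = 9713387, q_4 = 8·30926 + 1471 = 248879 → 9713387/248879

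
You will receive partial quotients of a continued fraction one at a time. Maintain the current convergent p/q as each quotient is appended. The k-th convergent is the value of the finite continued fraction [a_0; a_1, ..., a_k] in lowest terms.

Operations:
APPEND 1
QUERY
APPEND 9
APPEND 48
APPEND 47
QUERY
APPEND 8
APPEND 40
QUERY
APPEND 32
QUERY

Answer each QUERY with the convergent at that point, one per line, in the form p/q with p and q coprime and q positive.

APPEND 1: p_0 = 1·1 + 0 = 1, q_0 = 1·0 + 1 = 1 → 1/1
APPEND 9: p_1 = 9·1 + 1 = 10, q_1 = 9·1 + 0 = 9 → 10/9
APPEND 48: p_2 = 48·10 + 1 = 481, q_2 = 48·9 + 1 = 433 → 481/433
APPEND 47: p_3 = 47·481 + 10 = 22617, q_3 = 47·433 + 9 = 20360 → 22617/20360
APPEND 8: p_4 = 8·22617 + 481 = 181417, q_4 = 8·20360 + 433 = 163313 → 181417/163313
APPEND 40: p_5 = 40·181417 + 22617 = 7279297, q_5 = 40·163313 + 20360 = 6552880 → 7279297/6552880
APPEND 32: p_6 = 32·7279297 + 181417 = 233118921, q_6 = 32·6552880 + 163313 = 209855473 → 233118921/209855473

1/1
22617/20360
7279297/6552880
233118921/209855473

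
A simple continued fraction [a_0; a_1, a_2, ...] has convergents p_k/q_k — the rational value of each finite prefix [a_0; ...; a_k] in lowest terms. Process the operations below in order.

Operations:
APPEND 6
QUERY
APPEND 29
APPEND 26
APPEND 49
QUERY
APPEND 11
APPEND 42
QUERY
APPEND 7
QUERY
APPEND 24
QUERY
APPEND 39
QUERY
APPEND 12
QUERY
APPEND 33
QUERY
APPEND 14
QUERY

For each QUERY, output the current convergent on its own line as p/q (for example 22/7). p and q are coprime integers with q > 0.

APPEND 6: p_0 = 6·1 + 0 = 6, q_0 = 6·0 + 1 = 1 → 6/1
APPEND 29: p_1 = 29·6 + 1 = 175, q_1 = 29·1 + 0 = 29 → 175/29
APPEND 26: p_2 = 26·175 + 6 = 4556, q_2 = 26·29 + 1 = 755 → 4556/755
APPEND 49: p_3 = 49·4556 + 175 = 223419, q_3 = 49·755 + 29 = 37024 → 223419/37024
APPEND 11: p_4 = 11·223419 + 4556 = 2462165, q_4 = 11·37024 + 755 = 408019 → 2462165/408019
APPEND 42: p_5 = 42·2462165 + 223419 = 103634349, q_5 = 42·408019 + 37024 = 17173822 → 103634349/17173822
APPEND 7: p_6 = 7·103634349 + 2462165 = 727902608, q_6 = 7·17173822 + 408019 = 120624773 → 727902608/120624773
APPEND 24: p_7 = 24·727902608 + 103634349 = 17573296941, q_7 = 24·120624773 + 17173822 = 2912168374 → 17573296941/2912168374
APPEND 39: p_8 = 39·17573296941 + 727902608 = 686086483307, q_8 = 39·2912168374 + 120624773 = 113695191359 → 686086483307/113695191359
APPEND 12: p_9 = 12·686086483307 + 17573296941 = 8250611096625, q_9 = 12·113695191359 + 2912168374 = 1367254464682 → 8250611096625/1367254464682
APPEND 33: p_10 = 33·8250611096625 + 686086483307 = 272956252671932, q_10 = 33·1367254464682 + 113695191359 = 45233092525865 → 272956252671932/45233092525865
APPEND 14: p_11 = 14·272956252671932 + 8250611096625 = 3829638148503673, q_11 = 14·45233092525865 + 1367254464682 = 634630549826792 → 3829638148503673/634630549826792

6/1
223419/37024
103634349/17173822
727902608/120624773
17573296941/2912168374
686086483307/113695191359
8250611096625/1367254464682
272956252671932/45233092525865
3829638148503673/634630549826792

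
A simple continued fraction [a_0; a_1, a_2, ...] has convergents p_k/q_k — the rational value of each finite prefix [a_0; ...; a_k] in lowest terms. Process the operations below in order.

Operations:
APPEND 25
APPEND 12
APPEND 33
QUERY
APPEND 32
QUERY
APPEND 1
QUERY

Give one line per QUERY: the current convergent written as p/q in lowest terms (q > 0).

9958/397
318957/12716
328915/13113

APPEND 25: p_0 = 25·1 + 0 = 25, q_0 = 25·0 + 1 = 1 → 25/1
APPEND 12: p_1 = 12·25 + 1 = 301, q_1 = 12·1 + 0 = 12 → 301/12
APPEND 33: p_2 = 33·301 + 25 = 9958, q_2 = 33·12 + 1 = 397 → 9958/397
APPEND 32: p_3 = 32·9958 + 301 = 318957, q_3 = 32·397 + 12 = 12716 → 318957/12716
APPEND 1: p_4 = 1·318957 + 9958 = 328915, q_4 = 1·12716 + 397 = 13113 → 328915/13113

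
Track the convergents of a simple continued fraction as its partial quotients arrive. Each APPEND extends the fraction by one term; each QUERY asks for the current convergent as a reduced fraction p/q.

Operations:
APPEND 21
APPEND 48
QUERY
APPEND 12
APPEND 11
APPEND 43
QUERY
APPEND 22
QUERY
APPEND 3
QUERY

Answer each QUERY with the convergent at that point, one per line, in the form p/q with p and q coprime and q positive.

APPEND 21: p_0 = 21·1 + 0 = 21, q_0 = 21·0 + 1 = 1 → 21/1
APPEND 48: p_1 = 48·21 + 1 = 1009, q_1 = 48·1 + 0 = 48 → 1009/48
APPEND 12: p_2 = 12·1009 + 21 = 12129, q_2 = 12·48 + 1 = 577 → 12129/577
APPEND 11: p_3 = 11·12129 + 1009 = 134428, q_3 = 11·577 + 48 = 6395 → 134428/6395
APPEND 43: p_4 = 43·134428 + 12129 = 5792533, q_4 = 43·6395 + 577 = 275562 → 5792533/275562
APPEND 22: p_5 = 22·5792533 + 134428 = 127570154, q_5 = 22·275562 + 6395 = 6068759 → 127570154/6068759
APPEND 3: p_6 = 3·127570154 + 5792533 = 388502995, q_6 = 3·6068759 + 275562 = 18481839 → 388502995/18481839

1009/48
5792533/275562
127570154/6068759
388502995/18481839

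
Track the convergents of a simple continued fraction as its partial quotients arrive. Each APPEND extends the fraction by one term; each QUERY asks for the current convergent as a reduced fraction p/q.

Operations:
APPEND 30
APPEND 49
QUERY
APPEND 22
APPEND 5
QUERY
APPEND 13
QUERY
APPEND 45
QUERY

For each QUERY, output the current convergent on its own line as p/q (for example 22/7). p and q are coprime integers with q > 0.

1471/49
163431/5444
2156995/71851
97228206/3238739

APPEND 30: p_0 = 30·1 + 0 = 30, q_0 = 30·0 + 1 = 1 → 30/1
APPEND 49: p_1 = 49·30 + 1 = 1471, q_1 = 49·1 + 0 = 49 → 1471/49
APPEND 22: p_2 = 22·1471 + 30 = 32392, q_2 = 22·49 + 1 = 1079 → 32392/1079
APPEND 5: p_3 = 5·32392 + 1471 = 163431, q_3 = 5·1079 + 49 = 5444 → 163431/5444
APPEND 13: p_4 = 13·163431 + 32392 = 2156995, q_4 = 13·5444 + 1079 = 71851 → 2156995/71851
APPEND 45: p_5 = 45·2156995 + 163431 = 97228206, q_5 = 45·71851 + 5444 = 3238739 → 97228206/3238739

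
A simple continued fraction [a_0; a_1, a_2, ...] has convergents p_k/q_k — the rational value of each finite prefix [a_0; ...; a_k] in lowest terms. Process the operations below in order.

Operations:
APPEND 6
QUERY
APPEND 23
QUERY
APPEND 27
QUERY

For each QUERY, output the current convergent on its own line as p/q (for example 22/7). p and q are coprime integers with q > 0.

APPEND 6: p_0 = 6·1 + 0 = 6, q_0 = 6·0 + 1 = 1 → 6/1
APPEND 23: p_1 = 23·6 + 1 = 139, q_1 = 23·1 + 0 = 23 → 139/23
APPEND 27: p_2 = 27·139 + 6 = 3759, q_2 = 27·23 + 1 = 622 → 3759/622

6/1
139/23
3759/622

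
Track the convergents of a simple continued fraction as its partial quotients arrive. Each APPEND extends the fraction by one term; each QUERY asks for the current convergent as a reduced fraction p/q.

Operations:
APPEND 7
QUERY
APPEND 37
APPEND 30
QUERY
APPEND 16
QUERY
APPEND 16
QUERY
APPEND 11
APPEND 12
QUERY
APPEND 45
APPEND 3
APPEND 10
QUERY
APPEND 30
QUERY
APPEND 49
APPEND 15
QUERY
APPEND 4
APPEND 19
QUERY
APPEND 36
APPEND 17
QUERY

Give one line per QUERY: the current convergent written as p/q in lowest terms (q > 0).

APPEND 7: p_0 = 7·1 + 0 = 7, q_0 = 7·0 + 1 = 1 → 7/1
APPEND 37: p_1 = 37·7 + 1 = 260, q_1 = 37·1 + 0 = 37 → 260/37
APPEND 30: p_2 = 30·260 + 7 = 7807, q_2 = 30·37 + 1 = 1111 → 7807/1111
APPEND 16: p_3 = 16·7807 + 260 = 125172, q_3 = 16·1111 + 37 = 17813 → 125172/17813
APPEND 16: p_4 = 16·125172 + 7807 = 2010559, q_4 = 16·17813 + 1111 = 286119 → 2010559/286119
APPEND 11: p_5 = 11·2010559 + 125172 = 22241321, q_5 = 11·286119 + 17813 = 3165122 → 22241321/3165122
APPEND 12: p_6 = 12·22241321 + 2010559 = 268906411, q_6 = 12·3165122 + 286119 = 38267583 → 268906411/38267583
APPEND 45: p_7 = 45·268906411 + 22241321 = 12123029816, q_7 = 45·38267583 + 3165122 = 1725206357 → 12123029816/1725206357
APPEND 3: p_8 = 3·12123029816 + 268906411 = 36637995859, q_8 = 3·1725206357 + 38267583 = 5213886654 → 36637995859/5213886654
APPEND 10: p_9 = 10·36637995859 + 12123029816 = 378502988406, q_9 = 10·5213886654 + 1725206357 = 53864072897 → 378502988406/53864072897
APPEND 30: p_10 = 30·378502988406 + 36637995859 = 11391727648039, q_10 = 30·53864072897 + 5213886654 = 1621136073564 → 11391727648039/1621136073564
APPEND 49: p_11 = 49·11391727648039 + 378502988406 = 558573157742317, q_11 = 49·1621136073564 + 53864072897 = 79489531677533 → 558573157742317/79489531677533
APPEND 15: p_12 = 15·558573157742317 + 11391727648039 = 8389989093782794, q_12 = 15·79489531677533 + 1621136073564 = 1193964111236559 → 8389989093782794/1193964111236559
APPEND 4: p_13 = 4·8389989093782794 + 558573157742317 = 34118529532873493, q_13 = 4·1193964111236559 + 79489531677533 = 4855345976623769 → 34118529532873493/4855345976623769
APPEND 19: p_14 = 19·34118529532873493 + 8389989093782794 = 656642050218379161, q_14 = 19·4855345976623769 + 1193964111236559 = 93445537667088170 → 656642050218379161/93445537667088170
APPEND 36: p_15 = 36·656642050218379161 + 34118529532873493 = 23673232337394523289, q_15 = 36·93445537667088170 + 4855345976623769 = 3368894701991797889 → 23673232337394523289/3368894701991797889
APPEND 17: p_16 = 17·23673232337394523289 + 656642050218379161 = 403101591785925275074, q_16 = 17·3368894701991797889 + 93445537667088170 = 57364655471527652283 → 403101591785925275074/57364655471527652283

7/1
7807/1111
125172/17813
2010559/286119
268906411/38267583
378502988406/53864072897
11391727648039/1621136073564
8389989093782794/1193964111236559
656642050218379161/93445537667088170
403101591785925275074/57364655471527652283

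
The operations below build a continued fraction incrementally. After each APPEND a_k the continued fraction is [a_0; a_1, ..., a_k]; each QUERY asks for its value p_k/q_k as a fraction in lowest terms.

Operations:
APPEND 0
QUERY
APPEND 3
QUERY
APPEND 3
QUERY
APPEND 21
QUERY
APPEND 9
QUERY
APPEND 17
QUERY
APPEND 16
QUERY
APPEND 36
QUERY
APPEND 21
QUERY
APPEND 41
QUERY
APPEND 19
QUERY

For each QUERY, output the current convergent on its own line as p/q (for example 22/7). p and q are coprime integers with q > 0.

0/1
1/3
3/10
64/213
579/1927
9907/32972
159091/529479
5737183/19094216
120639934/401508015
4951974477/16480922831
94208154997/313539041804

APPEND 0: p_0 = 0·1 + 0 = 0, q_0 = 0·0 + 1 = 1 → 0/1
APPEND 3: p_1 = 3·0 + 1 = 1, q_1 = 3·1 + 0 = 3 → 1/3
APPEND 3: p_2 = 3·1 + 0 = 3, q_2 = 3·3 + 1 = 10 → 3/10
APPEND 21: p_3 = 21·3 + 1 = 64, q_3 = 21·10 + 3 = 213 → 64/213
APPEND 9: p_4 = 9·64 + 3 = 579, q_4 = 9·213 + 10 = 1927 → 579/1927
APPEND 17: p_5 = 17·579 + 64 = 9907, q_5 = 17·1927 + 213 = 32972 → 9907/32972
APPEND 16: p_6 = 16·9907 + 579 = 159091, q_6 = 16·32972 + 1927 = 529479 → 159091/529479
APPEND 36: p_7 = 36·159091 + 9907 = 5737183, q_7 = 36·529479 + 32972 = 19094216 → 5737183/19094216
APPEND 21: p_8 = 21·5737183 + 159091 = 120639934, q_8 = 21·19094216 + 529479 = 401508015 → 120639934/401508015
APPEND 41: p_9 = 41·120639934 + 5737183 = 4951974477, q_9 = 41·401508015 + 19094216 = 16480922831 → 4951974477/16480922831
APPEND 19: p_10 = 19·4951974477 + 120639934 = 94208154997, q_10 = 19·16480922831 + 401508015 = 313539041804 → 94208154997/313539041804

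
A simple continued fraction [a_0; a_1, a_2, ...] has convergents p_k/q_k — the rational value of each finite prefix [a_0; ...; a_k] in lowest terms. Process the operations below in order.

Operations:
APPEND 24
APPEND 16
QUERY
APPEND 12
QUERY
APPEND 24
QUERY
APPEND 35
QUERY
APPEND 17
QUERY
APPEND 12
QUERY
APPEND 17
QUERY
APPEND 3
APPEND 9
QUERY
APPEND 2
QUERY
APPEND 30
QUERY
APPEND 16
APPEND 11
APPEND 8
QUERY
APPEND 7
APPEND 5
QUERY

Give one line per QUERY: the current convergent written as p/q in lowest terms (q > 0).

APPEND 24: p_0 = 24·1 + 0 = 24, q_0 = 24·0 + 1 = 1 → 24/1
APPEND 16: p_1 = 16·24 + 1 = 385, q_1 = 16·1 + 0 = 16 → 385/16
APPEND 12: p_2 = 12·385 + 24 = 4644, q_2 = 12·16 + 1 = 193 → 4644/193
APPEND 24: p_3 = 24·4644 + 385 = 111841, q_3 = 24·193 + 16 = 4648 → 111841/4648
APPEND 35: p_4 = 35·111841 + 4644 = 3919079, q_4 = 35·4648 + 193 = 162873 → 3919079/162873
APPEND 17: p_5 = 17·3919079 + 111841 = 66736184, q_5 = 17·162873 + 4648 = 2773489 → 66736184/2773489
APPEND 12: p_6 = 12·66736184 + 3919079 = 804753287, q_6 = 12·2773489 + 162873 = 33444741 → 804753287/33444741
APPEND 17: p_7 = 17·804753287 + 66736184 = 13747542063, q_7 = 17·33444741 + 2773489 = 571334086 → 13747542063/571334086
APPEND 3: p_8 = 3·13747542063 + 804753287 = 42047379476, q_8 = 3·571334086 + 33444741 = 1747446999 → 42047379476/1747446999
APPEND 9: p_9 = 9·42047379476 + 13747542063 = 392173957347, q_9 = 9·1747446999 + 571334086 = 16298357077 → 392173957347/16298357077
APPEND 2: p_10 = 2·392173957347 + 42047379476 = 826395294170, q_10 = 2·16298357077 + 1747446999 = 34344161153 → 826395294170/34344161153
APPEND 30: p_11 = 30·826395294170 + 392173957347 = 25184032782447, q_11 = 30·34344161153 + 16298357077 = 1046623191667 → 25184032782447/1046623191667
APPEND 16: p_12 = 16·25184032782447 + 826395294170 = 403770919813322, q_12 = 16·1046623191667 + 34344161153 = 16780315227825 → 403770919813322/16780315227825
APPEND 11: p_13 = 11·403770919813322 + 25184032782447 = 4466664150728989, q_13 = 11·16780315227825 + 1046623191667 = 185630090697742 → 4466664150728989/185630090697742
APPEND 8: p_14 = 8·4466664150728989 + 403770919813322 = 36137084125645234, q_14 = 8·185630090697742 + 16780315227825 = 1501821040809761 → 36137084125645234/1501821040809761
APPEND 7: p_15 = 7·36137084125645234 + 4466664150728989 = 257426253030245627, q_15 = 7·1501821040809761 + 185630090697742 = 10698377376366069 → 257426253030245627/10698377376366069
APPEND 5: p_16 = 5·257426253030245627 + 36137084125645234 = 1323268349276873369, q_16 = 5·10698377376366069 + 1501821040809761 = 54993707922640106 → 1323268349276873369/54993707922640106

385/16
4644/193
111841/4648
3919079/162873
66736184/2773489
804753287/33444741
13747542063/571334086
392173957347/16298357077
826395294170/34344161153
25184032782447/1046623191667
36137084125645234/1501821040809761
1323268349276873369/54993707922640106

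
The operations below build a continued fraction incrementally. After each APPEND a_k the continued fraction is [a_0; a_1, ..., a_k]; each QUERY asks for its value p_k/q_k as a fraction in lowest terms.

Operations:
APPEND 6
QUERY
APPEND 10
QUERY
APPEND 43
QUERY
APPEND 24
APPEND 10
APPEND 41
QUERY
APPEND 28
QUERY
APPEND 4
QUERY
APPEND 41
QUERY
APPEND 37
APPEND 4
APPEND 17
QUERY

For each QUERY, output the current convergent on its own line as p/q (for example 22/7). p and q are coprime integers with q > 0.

APPEND 6: p_0 = 6·1 + 0 = 6, q_0 = 6·0 + 1 = 1 → 6/1
APPEND 10: p_1 = 10·6 + 1 = 61, q_1 = 10·1 + 0 = 10 → 61/10
APPEND 43: p_2 = 43·61 + 6 = 2629, q_2 = 43·10 + 1 = 431 → 2629/431
APPEND 24: p_3 = 24·2629 + 61 = 63157, q_3 = 24·431 + 10 = 10354 → 63157/10354
APPEND 10: p_4 = 10·63157 + 2629 = 634199, q_4 = 10·10354 + 431 = 103971 → 634199/103971
APPEND 41: p_5 = 41·634199 + 63157 = 26065316, q_5 = 41·103971 + 10354 = 4273165 → 26065316/4273165
APPEND 28: p_6 = 28·26065316 + 634199 = 730463047, q_6 = 28·4273165 + 103971 = 119752591 → 730463047/119752591
APPEND 4: p_7 = 4·730463047 + 26065316 = 2947917504, q_7 = 4·119752591 + 4273165 = 483283529 → 2947917504/483283529
APPEND 41: p_8 = 41·2947917504 + 730463047 = 121595080711, q_8 = 41·483283529 + 119752591 = 19934377280 → 121595080711/19934377280
APPEND 37: p_9 = 37·121595080711 + 2947917504 = 4501965903811, q_9 = 37·19934377280 + 483283529 = 738055242889 → 4501965903811/738055242889
APPEND 4: p_10 = 4·4501965903811 + 121595080711 = 18129458695955, q_10 = 4·738055242889 + 19934377280 = 2972155348836 → 18129458695955/2972155348836
APPEND 17: p_11 = 17·18129458695955 + 4501965903811 = 312702763735046, q_11 = 17·2972155348836 + 738055242889 = 51264696173101 → 312702763735046/51264696173101

6/1
61/10
2629/431
26065316/4273165
730463047/119752591
2947917504/483283529
121595080711/19934377280
312702763735046/51264696173101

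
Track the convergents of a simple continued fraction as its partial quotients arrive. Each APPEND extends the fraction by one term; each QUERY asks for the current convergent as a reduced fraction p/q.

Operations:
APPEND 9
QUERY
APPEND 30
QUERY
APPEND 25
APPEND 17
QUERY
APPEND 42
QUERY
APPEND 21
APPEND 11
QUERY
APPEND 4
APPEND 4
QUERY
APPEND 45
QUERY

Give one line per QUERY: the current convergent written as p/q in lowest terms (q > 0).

9/1
271/30
115599/12797
4861942/538225
1129242133/125008967
19605981785/2170414527
886888365238/98180005105

APPEND 9: p_0 = 9·1 + 0 = 9, q_0 = 9·0 + 1 = 1 → 9/1
APPEND 30: p_1 = 30·9 + 1 = 271, q_1 = 30·1 + 0 = 30 → 271/30
APPEND 25: p_2 = 25·271 + 9 = 6784, q_2 = 25·30 + 1 = 751 → 6784/751
APPEND 17: p_3 = 17·6784 + 271 = 115599, q_3 = 17·751 + 30 = 12797 → 115599/12797
APPEND 42: p_4 = 42·115599 + 6784 = 4861942, q_4 = 42·12797 + 751 = 538225 → 4861942/538225
APPEND 21: p_5 = 21·4861942 + 115599 = 102216381, q_5 = 21·538225 + 12797 = 11315522 → 102216381/11315522
APPEND 11: p_6 = 11·102216381 + 4861942 = 1129242133, q_6 = 11·11315522 + 538225 = 125008967 → 1129242133/125008967
APPEND 4: p_7 = 4·1129242133 + 102216381 = 4619184913, q_7 = 4·125008967 + 11315522 = 511351390 → 4619184913/511351390
APPEND 4: p_8 = 4·4619184913 + 1129242133 = 19605981785, q_8 = 4·511351390 + 125008967 = 2170414527 → 19605981785/2170414527
APPEND 45: p_9 = 45·19605981785 + 4619184913 = 886888365238, q_9 = 45·2170414527 + 511351390 = 98180005105 → 886888365238/98180005105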